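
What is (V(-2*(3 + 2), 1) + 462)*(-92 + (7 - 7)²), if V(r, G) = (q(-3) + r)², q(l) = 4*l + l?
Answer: -100004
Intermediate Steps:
q(l) = 5*l
V(r, G) = (-15 + r)² (V(r, G) = (5*(-3) + r)² = (-15 + r)²)
(V(-2*(3 + 2), 1) + 462)*(-92 + (7 - 7)²) = ((-15 - 2*(3 + 2))² + 462)*(-92 + (7 - 7)²) = ((-15 - 2*5)² + 462)*(-92 + 0²) = ((-15 - 10)² + 462)*(-92 + 0) = ((-25)² + 462)*(-92) = (625 + 462)*(-92) = 1087*(-92) = -100004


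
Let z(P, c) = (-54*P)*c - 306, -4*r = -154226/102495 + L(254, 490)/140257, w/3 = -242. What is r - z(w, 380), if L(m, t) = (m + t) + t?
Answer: -214156998190875697/14375641215 ≈ -1.4897e+7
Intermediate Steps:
w = -726 (w = 3*(-242) = -726)
L(m, t) = m + 2*t
r = 5376199313/14375641215 (r = -(-154226/102495 + (254 + 2*490)/140257)/4 = -(-154226*1/102495 + (254 + 980)*(1/140257))/4 = -(-154226/102495 + 1234*(1/140257))/4 = -(-154226/102495 + 1234/140257)/4 = -1/4*(-21504797252/14375641215) = 5376199313/14375641215 ≈ 0.37398)
z(P, c) = -306 - 54*P*c (z(P, c) = -54*P*c - 306 = -306 - 54*P*c)
r - z(w, 380) = 5376199313/14375641215 - (-306 - 54*(-726)*380) = 5376199313/14375641215 - (-306 + 14897520) = 5376199313/14375641215 - 1*14897214 = 5376199313/14375641215 - 14897214 = -214156998190875697/14375641215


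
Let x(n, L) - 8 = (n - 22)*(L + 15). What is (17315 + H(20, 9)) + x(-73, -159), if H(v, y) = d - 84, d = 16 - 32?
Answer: 30903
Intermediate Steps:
x(n, L) = 8 + (-22 + n)*(15 + L) (x(n, L) = 8 + (n - 22)*(L + 15) = 8 + (-22 + n)*(15 + L))
d = -16
H(v, y) = -100 (H(v, y) = -16 - 84 = -100)
(17315 + H(20, 9)) + x(-73, -159) = (17315 - 100) + (-322 - 22*(-159) + 15*(-73) - 159*(-73)) = 17215 + (-322 + 3498 - 1095 + 11607) = 17215 + 13688 = 30903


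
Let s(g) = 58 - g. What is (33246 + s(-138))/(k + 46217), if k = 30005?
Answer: 727/1657 ≈ 0.43874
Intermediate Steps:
(33246 + s(-138))/(k + 46217) = (33246 + (58 - 1*(-138)))/(30005 + 46217) = (33246 + (58 + 138))/76222 = (33246 + 196)*(1/76222) = 33442*(1/76222) = 727/1657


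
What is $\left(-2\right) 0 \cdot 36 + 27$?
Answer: $27$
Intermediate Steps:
$\left(-2\right) 0 \cdot 36 + 27 = 0 \cdot 36 + 27 = 0 + 27 = 27$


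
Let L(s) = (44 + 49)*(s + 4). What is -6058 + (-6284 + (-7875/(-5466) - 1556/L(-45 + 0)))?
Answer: -85730559655/6947286 ≈ -12340.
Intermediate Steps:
L(s) = 372 + 93*s (L(s) = 93*(4 + s) = 372 + 93*s)
-6058 + (-6284 + (-7875/(-5466) - 1556/L(-45 + 0))) = -6058 + (-6284 + (-7875/(-5466) - 1556/(372 + 93*(-45 + 0)))) = -6058 + (-6284 + (-7875*(-1/5466) - 1556/(372 + 93*(-45)))) = -6058 + (-6284 + (2625/1822 - 1556/(372 - 4185))) = -6058 + (-6284 + (2625/1822 - 1556/(-3813))) = -6058 + (-6284 + (2625/1822 - 1556*(-1/3813))) = -6058 + (-6284 + (2625/1822 + 1556/3813)) = -6058 + (-6284 + 12844157/6947286) = -6058 - 43643901067/6947286 = -85730559655/6947286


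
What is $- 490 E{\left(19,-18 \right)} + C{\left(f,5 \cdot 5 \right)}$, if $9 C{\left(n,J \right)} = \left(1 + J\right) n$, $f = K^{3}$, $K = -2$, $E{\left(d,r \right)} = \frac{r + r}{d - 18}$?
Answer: $\frac{158552}{9} \approx 17617.0$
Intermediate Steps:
$E{\left(d,r \right)} = \frac{2 r}{-18 + d}$
$f = -8$ ($f = \left(-2\right)^{3} = -8$)
$C{\left(n,J \right)} = \frac{n \left(1 + J\right)}{9}$ ($C{\left(n,J \right)} = \frac{\left(1 + J\right) n}{9} = \frac{n \left(1 + J\right)}{9}$)
$- 490 E{\left(19,-18 \right)} + C{\left(f,5 \cdot 5 \right)} = - 490 \cdot 2 \left(-18\right) \frac{1}{-18 + 19} + \frac{1}{9} \left(-8\right) \left(1 + 5 \cdot 5\right) = - 490 \cdot 2 \left(-18\right) 1^{-1} + \frac{1}{9} \left(-8\right) \left(1 + 25\right) = - 490 \cdot 2 \left(-18\right) 1 + \frac{1}{9} \left(-8\right) 26 = \left(-490\right) \left(-36\right) - \frac{208}{9} = 17640 - \frac{208}{9} = \frac{158552}{9}$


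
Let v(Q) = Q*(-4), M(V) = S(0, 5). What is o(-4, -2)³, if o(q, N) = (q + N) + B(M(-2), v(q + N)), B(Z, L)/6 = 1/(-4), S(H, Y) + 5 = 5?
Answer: -3375/8 ≈ -421.88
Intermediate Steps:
S(H, Y) = 0 (S(H, Y) = -5 + 5 = 0)
M(V) = 0
v(Q) = -4*Q
B(Z, L) = -3/2 (B(Z, L) = 6/(-4) = 6*(-¼) = -3/2)
o(q, N) = -3/2 + N + q (o(q, N) = (q + N) - 3/2 = (N + q) - 3/2 = -3/2 + N + q)
o(-4, -2)³ = (-3/2 - 2 - 4)³ = (-15/2)³ = -3375/8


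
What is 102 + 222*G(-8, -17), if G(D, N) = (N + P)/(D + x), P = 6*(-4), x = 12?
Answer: -4347/2 ≈ -2173.5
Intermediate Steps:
P = -24
G(D, N) = (-24 + N)/(12 + D) (G(D, N) = (N - 24)/(D + 12) = (-24 + N)/(12 + D))
102 + 222*G(-8, -17) = 102 + 222*((-24 - 17)/(12 - 8)) = 102 + 222*(-41/4) = 102 - 4551/2 = -4347/2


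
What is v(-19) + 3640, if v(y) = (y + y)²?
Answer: 5084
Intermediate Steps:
v(y) = 4*y² (v(y) = (2*y)² = 4*y²)
v(-19) + 3640 = 4*(-19)² + 3640 = 4*361 + 3640 = 1444 + 3640 = 5084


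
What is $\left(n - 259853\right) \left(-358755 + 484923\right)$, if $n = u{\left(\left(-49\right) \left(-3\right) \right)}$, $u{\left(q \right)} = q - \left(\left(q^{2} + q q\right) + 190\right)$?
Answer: $-38243287152$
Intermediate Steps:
$u{\left(q \right)} = -190 + q - 2 q^{2}$ ($u{\left(q \right)} = q - \left(\left(q^{2} + q^{2}\right) + 190\right) = q - \left(2 q^{2} + 190\right) = q - \left(190 + 2 q^{2}\right) = -190 + q - 2 q^{2}$)
$n = -43261$ ($n = -190 - -147 - 2 \left(\left(-49\right) \left(-3\right)\right)^{2} = -190 + 147 - 2 \cdot 147^{2} = -190 + 147 - 43218 = -43261$)
$\left(n - 259853\right) \left(-358755 + 484923\right) = \left(-43261 - 259853\right) \left(-358755 + 484923\right) = \left(-303114\right) 126168 = -38243287152$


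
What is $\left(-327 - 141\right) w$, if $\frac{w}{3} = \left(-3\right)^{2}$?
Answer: $-12636$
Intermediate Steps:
$w = 27$ ($w = 3 \left(-3\right)^{2} = 3 \cdot 9 = 27$)
$\left(-327 - 141\right) w = \left(-327 - 141\right) 27 = \left(-468\right) 27 = -12636$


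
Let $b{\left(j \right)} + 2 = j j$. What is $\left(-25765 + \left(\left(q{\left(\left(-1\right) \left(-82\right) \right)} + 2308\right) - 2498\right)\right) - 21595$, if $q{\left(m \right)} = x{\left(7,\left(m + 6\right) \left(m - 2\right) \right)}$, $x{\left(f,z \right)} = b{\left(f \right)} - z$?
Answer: $-54543$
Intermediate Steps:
$b{\left(j \right)} = -2 + j^{2}$ ($b{\left(j \right)} = -2 + j j = -2 + j^{2}$)
$x{\left(f,z \right)} = -2 + f^{2} - z$ ($x{\left(f,z \right)} = \left(-2 + f^{2}\right) - z = -2 + f^{2} - z$)
$q{\left(m \right)} = 47 - \left(-2 + m\right) \left(6 + m\right)$ ($q{\left(m \right)} = -2 + 7^{2} - \left(m + 6\right) \left(m - 2\right) = -2 + 49 - \left(6 + m\right) \left(-2 + m\right) = -2 + 49 - \left(-2 + m\right) \left(6 + m\right) = 47 - \left(-2 + m\right) \left(6 + m\right)$)
$\left(-25765 + \left(\left(q{\left(\left(-1\right) \left(-82\right) \right)} + 2308\right) - 2498\right)\right) - 21595 = \left(-25765 - \left(131 + \left(\left(-1\right) \left(-82\right)\right)^{2} + 4 \left(-1\right) \left(-82\right)\right)\right) - 21595 = \left(-25765 + \left(\left(\left(59 - 82^{2} - 328\right) + 2308\right) - 2498\right)\right) - 21595 = \left(-25765 + \left(\left(\left(59 - 6724 - 328\right) + 2308\right) - 2498\right)\right) - 21595 = \left(-25765 + \left(\left(-6993 + 2308\right) - 2498\right)\right) - 21595 = \left(-25765 - 7183\right) - 21595 = -32948 - 21595 = -54543$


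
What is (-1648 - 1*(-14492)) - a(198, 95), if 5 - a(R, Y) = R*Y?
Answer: 31649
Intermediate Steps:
a(R, Y) = 5 - R*Y
(-1648 - 1*(-14492)) - a(198, 95) = (-1648 - 1*(-14492)) - (5 - 1*198*95) = (-1648 + 14492) - (5 - 18810) = 12844 - 1*(-18805) = 12844 + 18805 = 31649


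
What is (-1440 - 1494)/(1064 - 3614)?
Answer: 489/425 ≈ 1.1506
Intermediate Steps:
(-1440 - 1494)/(1064 - 3614) = -2934/(-2550) = -2934*(-1/2550) = 489/425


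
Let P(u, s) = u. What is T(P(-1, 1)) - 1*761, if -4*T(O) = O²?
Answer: -3045/4 ≈ -761.25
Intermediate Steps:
T(O) = -O²/4
T(P(-1, 1)) - 1*761 = -¼*(-1)² - 1*761 = -¼*1 - 761 = -¼ - 761 = -3045/4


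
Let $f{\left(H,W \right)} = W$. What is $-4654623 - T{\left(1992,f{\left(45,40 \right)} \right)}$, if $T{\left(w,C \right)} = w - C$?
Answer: $-4656575$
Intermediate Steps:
$-4654623 - T{\left(1992,f{\left(45,40 \right)} \right)} = -4654623 - \left(1992 - 40\right) = -4654623 - 1952 = -4656575$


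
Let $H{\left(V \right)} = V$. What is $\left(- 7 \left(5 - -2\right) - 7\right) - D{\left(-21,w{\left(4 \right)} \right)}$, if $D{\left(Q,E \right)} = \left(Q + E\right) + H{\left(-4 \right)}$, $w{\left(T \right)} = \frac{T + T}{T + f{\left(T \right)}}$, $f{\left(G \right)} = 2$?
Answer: $- \frac{97}{3} \approx -32.333$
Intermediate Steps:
$w{\left(T \right)} = \frac{2 T}{2 + T}$ ($w{\left(T \right)} = \frac{T + T}{T + 2} = \frac{2 T}{2 + T}$)
$D{\left(Q,E \right)} = -4 + E + Q$ ($D{\left(Q,E \right)} = \left(Q + E\right) - 4 = \left(E + Q\right) - 4 = -4 + E + Q$)
$\left(- 7 \left(5 - -2\right) - 7\right) - D{\left(-21,w{\left(4 \right)} \right)} = \left(- 7 \left(5 - -2\right) - 7\right) - \left(-4 + 2 \cdot 4 \frac{1}{2 + 4} - 21\right) = \left(- 7 \left(5 + 2\right) - 7\right) - \left(-4 + 2 \cdot 4 \cdot \frac{1}{6} - 21\right) = \left(\left(-7\right) 7 - 7\right) - \left(-4 + 2 \cdot 4 \cdot \frac{1}{6} - 21\right) = \left(-49 - 7\right) - \left(-4 + \frac{4}{3} - 21\right) = -56 - - \frac{71}{3} = -56 + \frac{71}{3} = - \frac{97}{3}$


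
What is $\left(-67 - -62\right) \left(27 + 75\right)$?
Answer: $-510$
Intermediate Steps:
$\left(-67 - -62\right) \left(27 + 75\right) = \left(-67 + 62\right) 102 = \left(-5\right) 102 = -510$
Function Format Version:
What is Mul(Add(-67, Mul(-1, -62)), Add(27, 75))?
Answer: -510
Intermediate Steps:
Mul(Add(-67, Mul(-1, -62)), Add(27, 75)) = Mul(Add(-67, 62), 102) = Mul(-5, 102) = -510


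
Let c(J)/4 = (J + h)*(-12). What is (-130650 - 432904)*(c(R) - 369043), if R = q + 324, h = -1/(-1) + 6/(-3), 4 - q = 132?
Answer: 213250524262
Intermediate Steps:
q = -128 (q = 4 - 1*132 = 4 - 132 = -128)
h = -1 (h = -1*(-1) + 6*(-1/3) = 1 - 2 = -1)
R = 196 (R = -128 + 324 = 196)
c(J) = 48 - 48*J (c(J) = 4*((J - 1)*(-12)) = 4*((-1 + J)*(-12)) = 4*(12 - 12*J) = 48 - 48*J)
(-130650 - 432904)*(c(R) - 369043) = (-130650 - 432904)*((48 - 48*196) - 369043) = -563554*((48 - 9408) - 369043) = -563554*(-9360 - 369043) = -563554*(-378403) = 213250524262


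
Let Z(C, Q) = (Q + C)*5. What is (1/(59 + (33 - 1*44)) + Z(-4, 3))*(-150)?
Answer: 5975/8 ≈ 746.88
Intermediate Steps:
Z(C, Q) = 5*C + 5*Q (Z(C, Q) = (C + Q)*5 = 5*C + 5*Q)
(1/(59 + (33 - 1*44)) + Z(-4, 3))*(-150) = (1/(59 + (33 - 1*44)) + (5*(-4) + 5*3))*(-150) = (1/(59 + (33 - 44)) + (-20 + 15))*(-150) = (1/(59 - 11) - 5)*(-150) = (1/48 - 5)*(-150) = -239/48*(-150) = 5975/8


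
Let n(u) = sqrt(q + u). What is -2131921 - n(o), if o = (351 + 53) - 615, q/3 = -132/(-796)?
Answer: -2131921 - I*sqrt(8336110)/199 ≈ -2.1319e+6 - 14.509*I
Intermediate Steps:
q = 99/199 (q = 3*(-132/(-796)) = 3*(-132*(-1/796)) = 3*(33/199) = 99/199 ≈ 0.49749)
o = -211 (o = 404 - 615 = -211)
n(u) = sqrt(99/199 + u)
-2131921 - n(o) = -2131921 - sqrt(19701 + 39601*(-211))/199 = -2131921 - sqrt(19701 - 8355811)/199 = -2131921 - sqrt(-8336110)/199 = -2131921 - I*sqrt(8336110)/199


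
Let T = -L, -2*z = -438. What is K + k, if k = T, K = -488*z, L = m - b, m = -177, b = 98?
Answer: -106597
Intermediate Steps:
z = 219 (z = -½*(-438) = 219)
L = -275 (L = -177 - 1*98 = -177 - 98 = -275)
K = -106872 (K = -488/(1/219) = -488/1/219 = -488*219 = -106872)
T = 275 (T = -1*(-275) = 275)
k = 275
K + k = -106872 + 275 = -106597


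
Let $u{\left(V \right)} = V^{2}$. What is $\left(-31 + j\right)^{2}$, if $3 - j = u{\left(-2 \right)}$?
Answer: $1024$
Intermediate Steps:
$j = -1$ ($j = 3 - \left(-2\right)^{2} = 3 - 4 = -1$)
$\left(-31 + j\right)^{2} = \left(-31 - 1\right)^{2} = \left(-32\right)^{2} = 1024$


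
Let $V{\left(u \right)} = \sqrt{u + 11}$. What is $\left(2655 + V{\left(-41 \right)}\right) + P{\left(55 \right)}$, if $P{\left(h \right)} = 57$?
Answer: $2712 + i \sqrt{30} \approx 2712.0 + 5.4772 i$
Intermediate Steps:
$V{\left(u \right)} = \sqrt{11 + u}$
$\left(2655 + V{\left(-41 \right)}\right) + P{\left(55 \right)} = \left(2655 + \sqrt{11 - 41}\right) + 57 = \left(2655 + \sqrt{-30}\right) + 57 = \left(2655 + i \sqrt{30}\right) + 57 = 2712 + i \sqrt{30}$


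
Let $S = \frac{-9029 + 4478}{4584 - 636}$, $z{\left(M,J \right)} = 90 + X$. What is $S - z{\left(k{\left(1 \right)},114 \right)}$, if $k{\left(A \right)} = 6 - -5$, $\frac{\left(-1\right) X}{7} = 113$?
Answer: $\frac{920999}{1316} \approx 699.85$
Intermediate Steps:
$X = -791$ ($X = \left(-7\right) 113 = -791$)
$k{\left(A \right)} = 11$ ($k{\left(A \right)} = 6 + 5 = 11$)
$z{\left(M,J \right)} = -701$ ($z{\left(M,J \right)} = 90 - 791 = -701$)
$S = - \frac{1517}{1316}$ ($S = - \frac{4551}{3948} = \left(-4551\right) \frac{1}{3948} = - \frac{1517}{1316} \approx -1.1527$)
$S - z{\left(k{\left(1 \right)},114 \right)} = - \frac{1517}{1316} - -701 = - \frac{1517}{1316} + 701 = \frac{920999}{1316}$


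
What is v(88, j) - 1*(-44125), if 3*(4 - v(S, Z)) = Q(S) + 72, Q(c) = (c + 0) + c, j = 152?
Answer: 132139/3 ≈ 44046.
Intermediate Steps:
Q(c) = 2*c (Q(c) = c + c = 2*c)
v(S, Z) = -20 - 2*S/3 (v(S, Z) = 4 - (2*S + 72)/3 = 4 - (72 + 2*S)/3 = 4 + (-24 - 2*S/3) = -20 - 2*S/3)
v(88, j) - 1*(-44125) = (-20 - 2/3*88) - 1*(-44125) = (-20 - 176/3) + 44125 = -236/3 + 44125 = 132139/3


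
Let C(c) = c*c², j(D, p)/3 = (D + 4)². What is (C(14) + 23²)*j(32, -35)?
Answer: 12725424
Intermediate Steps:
j(D, p) = 3*(4 + D)² (j(D, p) = 3*(D + 4)² = 3*(4 + D)²)
C(c) = c³
(C(14) + 23²)*j(32, -35) = (14³ + 23²)*(3*(4 + 32)²) = (2744 + 529)*(3*36²) = 3273*(3*1296) = 3273*3888 = 12725424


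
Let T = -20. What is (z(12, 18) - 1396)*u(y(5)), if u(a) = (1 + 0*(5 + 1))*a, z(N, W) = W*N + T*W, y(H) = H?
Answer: -7700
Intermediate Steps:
z(N, W) = -20*W + N*W (z(N, W) = W*N - 20*W = N*W - 20*W = -20*W + N*W)
u(a) = a (u(a) = (1 + 0*6)*a = (1 + 0)*a = 1*a = a)
(z(12, 18) - 1396)*u(y(5)) = (18*(-20 + 12) - 1396)*5 = (18*(-8) - 1396)*5 = (-144 - 1396)*5 = -1540*5 = -7700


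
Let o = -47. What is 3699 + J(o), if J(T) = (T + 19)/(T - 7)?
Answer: 99887/27 ≈ 3699.5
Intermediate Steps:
J(T) = (19 + T)/(-7 + T)
3699 + J(o) = 3699 + (19 - 47)/(-7 - 47) = 3699 - 28/(-54) = 3699 - 1/54*(-28) = 3699 + 14/27 = 99887/27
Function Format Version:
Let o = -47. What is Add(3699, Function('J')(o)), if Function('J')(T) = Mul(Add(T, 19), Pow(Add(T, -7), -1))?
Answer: Rational(99887, 27) ≈ 3699.5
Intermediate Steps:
Function('J')(T) = Mul(Pow(Add(-7, T), -1), Add(19, T)) (Function('J')(T) = Mul(Add(19, T), Pow(Add(-7, T), -1)) = Mul(Pow(Add(-7, T), -1), Add(19, T)))
Add(3699, Function('J')(o)) = Add(3699, Mul(Pow(Add(-7, -47), -1), Add(19, -47))) = Add(3699, Mul(Pow(-54, -1), -28)) = Add(3699, Mul(Rational(-1, 54), -28)) = Add(3699, Rational(14, 27)) = Rational(99887, 27)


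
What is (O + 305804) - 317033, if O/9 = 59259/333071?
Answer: -3739520928/333071 ≈ -11227.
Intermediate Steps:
O = 533331/333071 (O = 9*(59259/333071) = 533331/333071 ≈ 1.6013)
(O + 305804) - 317033 = (533331/333071 + 305804) - 317033 = 101854977415/333071 - 317033 = -3739520928/333071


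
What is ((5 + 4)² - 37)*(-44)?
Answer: -1936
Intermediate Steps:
((5 + 4)² - 37)*(-44) = (9² - 37)*(-44) = (81 - 37)*(-44) = 44*(-44) = -1936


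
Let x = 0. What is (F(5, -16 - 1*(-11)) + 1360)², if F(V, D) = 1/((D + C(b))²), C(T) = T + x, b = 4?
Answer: 1852321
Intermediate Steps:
C(T) = T (C(T) = T + 0 = T)
F(V, D) = (4 + D)⁻² (F(V, D) = 1/((D + 4)²) = 1/((4 + D)²) = (4 + D)⁻²)
(F(5, -16 - 1*(-11)) + 1360)² = ((4 + (-16 - 1*(-11)))⁻² + 1360)² = ((4 + (-16 + 11))⁻² + 1360)² = ((4 - 5)⁻² + 1360)² = ((-1)⁻² + 1360)² = (1 + 1360)² = 1361² = 1852321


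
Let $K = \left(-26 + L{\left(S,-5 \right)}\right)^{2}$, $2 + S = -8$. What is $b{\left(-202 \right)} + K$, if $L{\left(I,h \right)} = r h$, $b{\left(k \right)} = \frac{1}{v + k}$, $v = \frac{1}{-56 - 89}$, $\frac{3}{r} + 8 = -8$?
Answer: $\frac{4709984971}{7498496} \approx 628.12$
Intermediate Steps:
$S = -10$ ($S = -2 - 8 = -10$)
$r = - \frac{3}{16}$ ($r = \frac{3}{-8 - 8} = \frac{3}{-16} = 3 \left(- \frac{1}{16}\right) = - \frac{3}{16} \approx -0.1875$)
$v = - \frac{1}{145}$ ($v = \frac{1}{-145} = - \frac{1}{145} \approx -0.0068966$)
$b{\left(k \right)} = \frac{1}{- \frac{1}{145} + k}$
$L{\left(I,h \right)} = - \frac{3 h}{16}$
$K = \frac{160801}{256}$ ($K = \left(-26 - - \frac{15}{16}\right)^{2} = \left(-26 + \frac{15}{16}\right)^{2} = \left(- \frac{401}{16}\right)^{2} = \frac{160801}{256} \approx 628.13$)
$b{\left(-202 \right)} + K = \frac{145}{-1 + 145 \left(-202\right)} + \frac{160801}{256} = \frac{145}{-1 - 29290} + \frac{160801}{256} = \frac{145}{-29291} + \frac{160801}{256} = 145 \left(- \frac{1}{29291}\right) + \frac{160801}{256} = - \frac{145}{29291} + \frac{160801}{256} = \frac{4709984971}{7498496}$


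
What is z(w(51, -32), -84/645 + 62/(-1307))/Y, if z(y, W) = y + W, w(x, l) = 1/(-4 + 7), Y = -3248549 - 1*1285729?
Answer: -131227/3822464368170 ≈ -3.4330e-8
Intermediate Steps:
Y = -4534278 (Y = -3248549 - 1285729 = -4534278)
w(x, l) = ⅓ (w(x, l) = 1/3 = ⅓)
z(y, W) = W + y
z(w(51, -32), -84/645 + 62/(-1307))/Y = ((-84/645 + 62/(-1307)) + ⅓)/(-4534278) = ((-84*1/645 + 62*(-1/1307)) + ⅓)*(-1/4534278) = ((-28/215 - 62/1307) + ⅓)*(-1/4534278) = (-49926/281005 + ⅓)*(-1/4534278) = (131227/843015)*(-1/4534278) = -131227/3822464368170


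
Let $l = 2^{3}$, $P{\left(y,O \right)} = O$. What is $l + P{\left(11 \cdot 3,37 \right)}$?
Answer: $45$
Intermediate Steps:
$l = 8$
$l + P{\left(11 \cdot 3,37 \right)} = 8 + 37 = 45$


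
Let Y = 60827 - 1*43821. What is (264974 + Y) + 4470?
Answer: 286450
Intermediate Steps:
Y = 17006 (Y = 60827 - 43821 = 17006)
(264974 + Y) + 4470 = (264974 + 17006) + 4470 = 281980 + 4470 = 286450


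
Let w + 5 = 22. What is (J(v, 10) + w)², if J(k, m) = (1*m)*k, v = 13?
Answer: 21609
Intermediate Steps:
w = 17 (w = -5 + 22 = 17)
J(k, m) = k*m (J(k, m) = m*k = k*m)
(J(v, 10) + w)² = (13*10 + 17)² = (130 + 17)² = 147² = 21609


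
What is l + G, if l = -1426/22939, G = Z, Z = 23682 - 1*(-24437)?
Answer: 1103800315/22939 ≈ 48119.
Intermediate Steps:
Z = 48119 (Z = 23682 + 24437 = 48119)
G = 48119
l = -1426/22939 (l = -1426*1/22939 = -1426/22939 ≈ -0.062165)
l + G = -1426/22939 + 48119 = 1103800315/22939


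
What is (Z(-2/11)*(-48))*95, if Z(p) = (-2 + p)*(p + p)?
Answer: -437760/121 ≈ -3617.9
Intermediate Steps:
Z(p) = 2*p*(-2 + p) (Z(p) = (-2 + p)*(2*p) = 2*p*(-2 + p))
(Z(-2/11)*(-48))*95 = ((2*(-2/11)*(-2 - 2/11))*(-48))*95 = ((2*(-2/11)*(-24/11))*(-48))*95 = ((96/121)*(-48))*95 = -4608/121*95 = -437760/121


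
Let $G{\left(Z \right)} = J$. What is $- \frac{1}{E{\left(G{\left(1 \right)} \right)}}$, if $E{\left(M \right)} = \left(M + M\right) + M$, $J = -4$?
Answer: $\frac{1}{12} \approx 0.083333$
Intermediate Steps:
$G{\left(Z \right)} = -4$
$E{\left(M \right)} = 3 M$ ($E{\left(M \right)} = 2 M + M = 3 M$)
$- \frac{1}{E{\left(G{\left(1 \right)} \right)}} = - \frac{1}{3 \left(-4\right)} = - \frac{1}{-12} = \left(-1\right) \left(- \frac{1}{12}\right) = \frac{1}{12}$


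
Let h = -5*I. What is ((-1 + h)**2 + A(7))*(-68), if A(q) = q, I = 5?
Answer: -46444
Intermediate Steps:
h = -25 (h = -5*5 = -25)
((-1 + h)**2 + A(7))*(-68) = ((-1 - 25)**2 + 7)*(-68) = ((-26)**2 + 7)*(-68) = (676 + 7)*(-68) = 683*(-68) = -46444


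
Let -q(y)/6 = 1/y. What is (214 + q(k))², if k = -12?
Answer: 184041/4 ≈ 46010.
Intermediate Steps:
q(y) = -6/y
(214 + q(k))² = (214 - 6/(-12))² = (214 - 6*(-1/12))² = (214 + ½)² = (429/2)² = 184041/4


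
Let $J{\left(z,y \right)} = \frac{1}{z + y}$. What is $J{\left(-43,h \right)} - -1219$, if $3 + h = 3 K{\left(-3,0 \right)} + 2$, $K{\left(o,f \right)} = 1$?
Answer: $\frac{49978}{41} \approx 1219.0$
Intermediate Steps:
$h = 2$ ($h = -3 + \left(3 \cdot 1 + 2\right) = -3 + \left(3 + 2\right) = -3 + 5 = 2$)
$J{\left(z,y \right)} = \frac{1}{y + z}$
$J{\left(-43,h \right)} - -1219 = \frac{1}{2 - 43} - -1219 = \frac{1}{-41} + 1219 = - \frac{1}{41} + 1219 = \frac{49978}{41}$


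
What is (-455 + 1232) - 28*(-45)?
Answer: 2037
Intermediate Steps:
(-455 + 1232) - 28*(-45) = 777 + 1260 = 2037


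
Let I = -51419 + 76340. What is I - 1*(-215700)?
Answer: 240621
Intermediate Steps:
I = 24921
I - 1*(-215700) = 24921 - 1*(-215700) = 24921 + 215700 = 240621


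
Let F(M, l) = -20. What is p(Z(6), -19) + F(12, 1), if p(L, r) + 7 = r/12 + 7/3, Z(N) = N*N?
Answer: -105/4 ≈ -26.250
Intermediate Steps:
Z(N) = N²
p(L, r) = -14/3 + r/12 (p(L, r) = -7 + (r/12 + 7/3) = -7 + (7/3 + r/12) = -14/3 + r/12)
p(Z(6), -19) + F(12, 1) = (-14/3 + (1/12)*(-19)) - 20 = (-14/3 - 19/12) - 20 = -25/4 - 20 = -105/4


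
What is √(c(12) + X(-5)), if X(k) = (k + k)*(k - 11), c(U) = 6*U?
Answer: 2*√58 ≈ 15.232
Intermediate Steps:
X(k) = 2*k*(-11 + k) (X(k) = (2*k)*(-11 + k) = 2*k*(-11 + k))
√(c(12) + X(-5)) = √(6*12 + 2*(-5)*(-11 - 5)) = √(72 + 2*(-5)*(-16)) = √(72 + 160) = √232 = 2*√58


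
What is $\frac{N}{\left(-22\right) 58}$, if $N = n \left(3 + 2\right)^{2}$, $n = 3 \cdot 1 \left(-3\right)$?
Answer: $\frac{225}{1276} \approx 0.17633$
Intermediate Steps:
$n = -9$ ($n = 3 \left(-3\right) = -9$)
$N = -225$ ($N = - 9 \left(3 + 2\right)^{2} = - 9 \cdot 5^{2} = \left(-9\right) 25 = -225$)
$\frac{N}{\left(-22\right) 58} = - \frac{225}{\left(-22\right) 58} = - \frac{225}{-1276} = \left(-225\right) \left(- \frac{1}{1276}\right) = \frac{225}{1276}$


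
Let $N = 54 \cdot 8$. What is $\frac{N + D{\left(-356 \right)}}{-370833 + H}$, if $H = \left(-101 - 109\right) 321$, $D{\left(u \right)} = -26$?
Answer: $- \frac{406}{438243} \approx -0.00092643$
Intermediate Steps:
$N = 432$
$H = -67410$ ($H = \left(-210\right) 321 = -67410$)
$\frac{N + D{\left(-356 \right)}}{-370833 + H} = \frac{432 - 26}{-370833 - 67410} = \frac{406}{-438243} = 406 \left(- \frac{1}{438243}\right) = - \frac{406}{438243}$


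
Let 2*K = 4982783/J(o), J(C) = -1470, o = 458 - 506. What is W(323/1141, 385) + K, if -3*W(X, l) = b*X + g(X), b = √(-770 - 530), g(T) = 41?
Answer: -1674321/980 - 3230*I*√13/3423 ≈ -1708.5 - 3.4023*I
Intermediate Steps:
o = -48
b = 10*I*√13 (b = √(-1300) = 10*I*√13 ≈ 36.056*I)
W(X, l) = -41/3 - 10*I*X*√13/3 (W(X, l) = -((10*I*√13)*X + 41)/3 = -(10*I*X*√13 + 41)/3 = -(41 + 10*I*X*√13)/3 = -41/3 - 10*I*X*√13/3)
K = -4982783/2940 (K = (4982783/(-1470))/2 = (4982783*(-1/1470))/2 = (½)*(-4982783/1470) = -4982783/2940 ≈ -1694.8)
W(323/1141, 385) + K = (-41/3 - 10*I*323/1141*√13/3) - 4982783/2940 = (-41/3 - 10*I*323*(1/1141)*√13/3) - 4982783/2940 = (-41/3 - 10/3*I*323/1141*√13) - 4982783/2940 = (-41/3 - 3230*I*√13/3423) - 4982783/2940 = -1674321/980 - 3230*I*√13/3423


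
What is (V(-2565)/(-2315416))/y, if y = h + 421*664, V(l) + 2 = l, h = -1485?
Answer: 2567/643822257544 ≈ 3.9871e-9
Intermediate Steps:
V(l) = -2 + l
y = 278059 (y = -1485 + 421*664 = -1485 + 279544 = 278059)
(V(-2565)/(-2315416))/y = ((-2 - 2565)/(-2315416))/278059 = -2567*(-1/2315416)*(1/278059) = (2567/2315416)*(1/278059) = 2567/643822257544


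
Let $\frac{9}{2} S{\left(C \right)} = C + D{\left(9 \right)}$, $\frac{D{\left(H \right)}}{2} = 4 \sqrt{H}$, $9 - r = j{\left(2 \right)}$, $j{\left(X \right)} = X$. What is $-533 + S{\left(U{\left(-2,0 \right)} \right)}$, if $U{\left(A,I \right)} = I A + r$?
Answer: $- \frac{4735}{9} \approx -526.11$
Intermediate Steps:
$r = 7$ ($r = 9 - 2 = 7$)
$D{\left(H \right)} = 8 \sqrt{H}$ ($D{\left(H \right)} = 2 \cdot 4 \sqrt{H} = 8 \sqrt{H}$)
$U{\left(A,I \right)} = 7 + A I$ ($U{\left(A,I \right)} = I A + 7 = A I + 7 = 7 + A I$)
$S{\left(C \right)} = \frac{16}{3} + \frac{2 C}{9}$ ($S{\left(C \right)} = \frac{2 \left(C + 8 \sqrt{9}\right)}{9} = \frac{2 \left(C + 8 \cdot 3\right)}{9} = \frac{2 \left(C + 24\right)}{9} = \frac{2 \left(24 + C\right)}{9} = \frac{16}{3} + \frac{2 C}{9}$)
$-533 + S{\left(U{\left(-2,0 \right)} \right)} = -533 + \left(\frac{16}{3} + \frac{2 \left(7 - 0\right)}{9}\right) = -533 + \left(\frac{16}{3} + \frac{2 \left(7 + 0\right)}{9}\right) = -533 + \left(\frac{16}{3} + \frac{2}{9} \cdot 7\right) = -533 + \left(\frac{16}{3} + \frac{14}{9}\right) = -533 + \frac{62}{9} = - \frac{4735}{9}$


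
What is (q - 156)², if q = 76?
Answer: 6400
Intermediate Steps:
(q - 156)² = (76 - 156)² = (-80)² = 6400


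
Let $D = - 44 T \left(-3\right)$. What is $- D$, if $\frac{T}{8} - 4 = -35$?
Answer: $32736$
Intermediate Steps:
$T = -248$ ($T = 32 + 8 \left(-35\right) = 32 - 280 = -248$)
$D = -32736$ ($D = \left(-44\right) \left(-248\right) \left(-3\right) = 10912 \left(-3\right) = -32736$)
$- D = \left(-1\right) \left(-32736\right) = 32736$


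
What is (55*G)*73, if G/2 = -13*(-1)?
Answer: 104390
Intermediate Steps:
G = 26 (G = 2*(-13*(-1)) = 2*13 = 26)
(55*G)*73 = (55*26)*73 = 1430*73 = 104390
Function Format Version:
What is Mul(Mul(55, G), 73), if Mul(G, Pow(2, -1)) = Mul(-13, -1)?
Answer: 104390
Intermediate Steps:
G = 26 (G = Mul(2, Mul(-13, -1)) = Mul(2, 13) = 26)
Mul(Mul(55, G), 73) = Mul(Mul(55, 26), 73) = Mul(1430, 73) = 104390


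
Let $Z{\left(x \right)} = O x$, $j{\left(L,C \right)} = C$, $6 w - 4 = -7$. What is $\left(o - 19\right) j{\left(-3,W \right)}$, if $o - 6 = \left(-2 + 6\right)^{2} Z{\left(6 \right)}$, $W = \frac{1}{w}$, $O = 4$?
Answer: $-742$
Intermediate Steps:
$w = - \frac{1}{2}$ ($w = \frac{2}{3} + \frac{1}{6} \left(-7\right) = \frac{2}{3} - \frac{7}{6} = - \frac{1}{2} \approx -0.5$)
$W = -2$ ($W = \frac{1}{- \frac{1}{2}} = -2$)
$Z{\left(x \right)} = 4 x$
$o = 390$ ($o = 6 + \left(-2 + 6\right)^{2} \cdot 4 \cdot 6 = 6 + 4^{2} \cdot 24 = 6 + 16 \cdot 24 = 6 + 384 = 390$)
$\left(o - 19\right) j{\left(-3,W \right)} = \left(390 - 19\right) \left(-2\right) = 371 \left(-2\right) = -742$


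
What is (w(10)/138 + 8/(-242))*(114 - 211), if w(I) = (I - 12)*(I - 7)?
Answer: 20661/2783 ≈ 7.4240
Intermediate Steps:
w(I) = (-12 + I)*(-7 + I)
(w(10)/138 + 8/(-242))*(114 - 211) = ((84 + 10² - 19*10)/138 + 8/(-242))*(114 - 211) = ((84 + 100 - 190)*(1/138) + 8*(-1/242))*(-97) = (-6*1/138 - 4/121)*(-97) = (-1/23 - 4/121)*(-97) = -213/2783*(-97) = 20661/2783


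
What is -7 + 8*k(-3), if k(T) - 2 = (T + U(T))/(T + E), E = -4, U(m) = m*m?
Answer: 15/7 ≈ 2.1429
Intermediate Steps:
U(m) = m**2
k(T) = 2 + (T + T**2)/(-4 + T) (k(T) = 2 + (T + T**2)/(T - 4) = 2 + (T + T**2)/(-4 + T))
-7 + 8*k(-3) = -7 + 8*((-8 + (-3)**2 + 3*(-3))/(-4 - 3)) = -7 + 8*((-8 + 9 - 9)/(-7)) = -7 + 8*(-1/7*(-8)) = -7 + 8*(8/7) = -7 + 64/7 = 15/7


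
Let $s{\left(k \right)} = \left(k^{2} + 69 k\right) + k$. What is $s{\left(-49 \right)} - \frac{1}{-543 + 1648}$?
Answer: $- \frac{1137046}{1105} \approx -1029.0$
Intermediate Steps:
$s{\left(k \right)} = k^{2} + 70 k$
$s{\left(-49 \right)} - \frac{1}{-543 + 1648} = - 49 \left(70 - 49\right) - \frac{1}{-543 + 1648} = \left(-49\right) 21 - \frac{1}{1105} = -1029 - \frac{1}{1105} = - \frac{1137046}{1105}$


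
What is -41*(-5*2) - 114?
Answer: 296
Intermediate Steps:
-41*(-5*2) - 114 = -(-410) - 114 = -41*(-10) - 114 = 410 - 114 = 296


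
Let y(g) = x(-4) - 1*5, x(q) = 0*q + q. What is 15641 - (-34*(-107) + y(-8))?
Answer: 12012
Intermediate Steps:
x(q) = q (x(q) = 0 + q = q)
y(g) = -9 (y(g) = -4 - 1*5 = -4 - 5 = -9)
15641 - (-34*(-107) + y(-8)) = 15641 - (-34*(-107) - 9) = 15641 - (3638 - 9) = 15641 - 1*3629 = 15641 - 3629 = 12012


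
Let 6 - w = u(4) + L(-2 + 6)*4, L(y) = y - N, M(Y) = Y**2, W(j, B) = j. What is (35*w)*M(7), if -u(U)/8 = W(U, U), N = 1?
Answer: 44590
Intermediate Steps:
u(U) = -8*U
L(y) = -1 + y (L(y) = y - 1*1 = y - 1 = -1 + y)
w = 26 (w = 6 - (-8*4 + (-1 + (-2 + 6))*4) = 6 - (-32 + (-1 + 4)*4) = 6 - (-32 + 3*4) = 6 - (-32 + 12) = 6 - 1*(-20) = 6 + 20 = 26)
(35*w)*M(7) = (35*26)*7**2 = 910*49 = 44590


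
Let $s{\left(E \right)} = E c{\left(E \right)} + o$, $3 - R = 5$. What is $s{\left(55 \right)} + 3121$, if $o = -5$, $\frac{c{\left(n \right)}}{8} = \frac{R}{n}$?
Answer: $3100$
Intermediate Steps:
$R = -2$ ($R = 3 - 5 = -2$)
$c{\left(n \right)} = - \frac{16}{n}$ ($c{\left(n \right)} = 8 \left(- \frac{2}{n}\right) = - \frac{16}{n}$)
$s{\left(E \right)} = -21$ ($s{\left(E \right)} = E \left(- \frac{16}{E}\right) - 5 = -16 - 5 = -21$)
$s{\left(55 \right)} + 3121 = -21 + 3121 = 3100$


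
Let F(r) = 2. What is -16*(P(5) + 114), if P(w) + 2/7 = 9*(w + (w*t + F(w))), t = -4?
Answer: 368/7 ≈ 52.571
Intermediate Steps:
P(w) = 124/7 - 27*w (P(w) = -2/7 + 9*(w + (w*(-4) + 2)) = -2/7 + 9*(w + (-4*w + 2)) = -2/7 + 9*(w + (2 - 4*w)) = -2/7 + 9*(2 - 3*w) = -2/7 + (18 - 27*w) = 124/7 - 27*w)
-16*(P(5) + 114) = -16*((124/7 - 27*5) + 114) = -16*((124/7 - 135) + 114) = -16*(-821/7 + 114) = -16*(-23/7) = 368/7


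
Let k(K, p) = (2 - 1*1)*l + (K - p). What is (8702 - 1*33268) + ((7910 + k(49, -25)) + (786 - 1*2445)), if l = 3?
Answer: -18238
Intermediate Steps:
k(K, p) = 3 + K - p (k(K, p) = (2 - 1*1)*3 + (K - p) = (2 - 1)*3 + (K - p) = 1*3 + (K - p) = 3 + (K - p) = 3 + K - p)
(8702 - 1*33268) + ((7910 + k(49, -25)) + (786 - 1*2445)) = (8702 - 1*33268) + ((7910 + (3 + 49 - 1*(-25))) + (786 - 1*2445)) = (8702 - 33268) + ((7910 + (3 + 49 + 25)) + (786 - 2445)) = -24566 + ((7910 + 77) - 1659) = -24566 + (7987 - 1659) = -24566 + 6328 = -18238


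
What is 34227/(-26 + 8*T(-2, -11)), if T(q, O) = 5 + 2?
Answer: 11409/10 ≈ 1140.9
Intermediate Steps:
T(q, O) = 7
34227/(-26 + 8*T(-2, -11)) = 34227/(-26 + 8*7) = 34227/(-26 + 56) = 34227/30 = 34227*(1/30) = 11409/10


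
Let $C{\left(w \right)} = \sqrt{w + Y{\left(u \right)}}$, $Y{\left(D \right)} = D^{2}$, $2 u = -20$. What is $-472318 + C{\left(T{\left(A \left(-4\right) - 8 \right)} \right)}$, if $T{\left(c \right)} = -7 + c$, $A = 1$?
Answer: $-472309$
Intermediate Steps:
$u = -10$ ($u = \frac{1}{2} \left(-20\right) = -10$)
$C{\left(w \right)} = \sqrt{100 + w}$ ($C{\left(w \right)} = \sqrt{w + \left(-10\right)^{2}} = \sqrt{w + 100} = \sqrt{100 + w}$)
$-472318 + C{\left(T{\left(A \left(-4\right) - 8 \right)} \right)} = -472318 + \sqrt{100 + \left(-7 + \left(1 \left(-4\right) - 8\right)\right)} = -472318 + \sqrt{100 - 19} = -472318 + \sqrt{81} = -472318 + 9 = -472309$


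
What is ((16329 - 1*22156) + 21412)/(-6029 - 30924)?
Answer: -15585/36953 ≈ -0.42175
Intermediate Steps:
((16329 - 1*22156) + 21412)/(-6029 - 30924) = ((16329 - 22156) + 21412)/(-36953) = (-5827 + 21412)*(-1/36953) = 15585*(-1/36953) = -15585/36953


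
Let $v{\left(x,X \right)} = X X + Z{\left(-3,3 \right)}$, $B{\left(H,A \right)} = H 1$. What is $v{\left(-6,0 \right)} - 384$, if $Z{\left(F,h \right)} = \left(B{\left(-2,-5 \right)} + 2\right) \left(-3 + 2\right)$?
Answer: $-384$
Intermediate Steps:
$B{\left(H,A \right)} = H$
$Z{\left(F,h \right)} = 0$ ($Z{\left(F,h \right)} = \left(-2 + 2\right) \left(-3 + 2\right) = 0 \left(-1\right) = 0$)
$v{\left(x,X \right)} = X^{2}$ ($v{\left(x,X \right)} = X X + 0 = X^{2} + 0 = X^{2}$)
$v{\left(-6,0 \right)} - 384 = 0^{2} - 384 = 0 - 384 = -384$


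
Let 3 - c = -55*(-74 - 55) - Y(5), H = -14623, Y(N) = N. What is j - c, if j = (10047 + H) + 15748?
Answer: 18259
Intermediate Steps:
c = -7087 (c = 3 - (-55*(-74 - 55) - 1*5) = 3 - (-55*(-129) - 5) = 3 - (7095 - 5) = 3 - 1*7090 = 3 - 7090 = -7087)
j = 11172 (j = (10047 - 14623) + 15748 = -4576 + 15748 = 11172)
j - c = 11172 - 1*(-7087) = 11172 + 7087 = 18259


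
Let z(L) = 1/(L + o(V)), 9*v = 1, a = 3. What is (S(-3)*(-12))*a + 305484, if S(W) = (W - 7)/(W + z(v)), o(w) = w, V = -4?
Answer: 5802096/19 ≈ 3.0537e+5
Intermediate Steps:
v = 1/9 (v = (1/9)*1 = 1/9 ≈ 0.11111)
z(L) = 1/(-4 + L) (z(L) = 1/(L - 4) = 1/(-4 + L))
S(W) = (-7 + W)/(-9/35 + W) (S(W) = (W - 7)/(W + 1/(-4 + 1/9)) = (-7 + W)/(W + 1/(-35/9)) = (-7 + W)/(W - 9/35) = (-7 + W)/(-9/35 + W))
(S(-3)*(-12))*a + 305484 = ((35*(-7 - 3)/(-9 + 35*(-3)))*(-12))*3 + 305484 = ((35*(-10)/(-9 - 105))*(-12))*3 + 305484 = ((35*(-10)/(-114))*(-12))*3 + 305484 = ((35*(-1/114)*(-10))*(-12))*3 + 305484 = ((175/57)*(-12))*3 + 305484 = -700/19*3 + 305484 = -2100/19 + 305484 = 5802096/19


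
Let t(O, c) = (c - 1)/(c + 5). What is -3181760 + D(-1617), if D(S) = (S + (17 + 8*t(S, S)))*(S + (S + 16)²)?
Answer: -1644702326656/403 ≈ -4.0811e+9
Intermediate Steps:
t(O, c) = (-1 + c)/(5 + c)
D(S) = (S + (16 + S)²)*(17 + S + 8*(-1 + S)/(5 + S)) (D(S) = (S + (17 + 8*((-1 + S)/(5 + S))))*(S + (S + 16)²) = (S + (17 + 8*(-1 + S)/(5 + S)))*(S + (16 + S)²) = (17 + S + 8*(-1 + S)/(5 + S))*(S + (16 + S)²) = (S + (16 + S)²)*(17 + S + 8*(-1 + S)/(5 + S)))
-3181760 + D(-1617) = -3181760 + (19712 + (-1617)⁴ + 63*(-1617)³ + 1323*(-1617)² + 10221*(-1617))/(5 - 1617) = -3181760 + (19712 + 6836598566721 + 63*(-4227952113) + 1323*2614689 - 16527357)/(-1612) = -3181760 - (19712 + 6836598566721 - 266360983119 + 3459233547 - 16527357)/1612 = -3181760 - 1/1612*6573680309504 = -3181760 - 1643420077376/403 = -1644702326656/403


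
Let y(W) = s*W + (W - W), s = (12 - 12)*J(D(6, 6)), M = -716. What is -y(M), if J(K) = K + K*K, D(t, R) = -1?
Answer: 0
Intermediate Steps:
J(K) = K + K²
s = 0 (s = (12 - 12)*(-(1 - 1)) = 0*(-1*0) = 0*0 = 0)
y(W) = 0 (y(W) = 0*W + (W - W) = 0 + 0 = 0)
-y(M) = -1*0 = 0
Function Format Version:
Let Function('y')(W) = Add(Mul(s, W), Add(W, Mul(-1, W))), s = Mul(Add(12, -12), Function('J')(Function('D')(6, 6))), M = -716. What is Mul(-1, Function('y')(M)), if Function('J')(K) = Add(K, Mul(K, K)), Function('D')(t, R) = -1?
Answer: 0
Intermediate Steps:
Function('J')(K) = Add(K, Pow(K, 2))
s = 0 (s = Mul(Add(12, -12), Mul(-1, Add(1, -1))) = Mul(0, Mul(-1, 0)) = Mul(0, 0) = 0)
Function('y')(W) = 0 (Function('y')(W) = Add(Mul(0, W), Add(W, Mul(-1, W))) = Add(0, 0) = 0)
Mul(-1, Function('y')(M)) = Mul(-1, 0) = 0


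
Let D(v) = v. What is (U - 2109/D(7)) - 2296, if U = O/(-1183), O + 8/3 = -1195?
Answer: -9214174/3549 ≈ -2596.3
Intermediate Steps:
O = -3593/3 (O = -8/3 - 1195 = -3593/3 ≈ -1197.7)
U = 3593/3549 (U = -3593/3/(-1183) = -3593/3*(-1/1183) = 3593/3549 ≈ 1.0124)
(U - 2109/D(7)) - 2296 = (3593/3549 - 2109/7) - 2296 = -1065670/3549 - 2296 = -9214174/3549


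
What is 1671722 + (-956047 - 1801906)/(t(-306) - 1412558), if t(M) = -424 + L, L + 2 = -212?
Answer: 2362473601465/1413196 ≈ 1.6717e+6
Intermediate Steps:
L = -214 (L = -2 - 212 = -214)
t(M) = -638 (t(M) = -424 - 214 = -638)
1671722 + (-956047 - 1801906)/(t(-306) - 1412558) = 1671722 + (-956047 - 1801906)/(-638 - 1412558) = 1671722 - 2757953/(-1413196) = 1671722 - 2757953*(-1/1413196) = 1671722 + 2757953/1413196 = 2362473601465/1413196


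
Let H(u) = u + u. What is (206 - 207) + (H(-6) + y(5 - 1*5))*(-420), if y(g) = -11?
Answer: 9659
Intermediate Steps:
H(u) = 2*u
(206 - 207) + (H(-6) + y(5 - 1*5))*(-420) = (206 - 207) + (2*(-6) - 11)*(-420) = -1 + (-12 - 11)*(-420) = -1 - 23*(-420) = -1 + 9660 = 9659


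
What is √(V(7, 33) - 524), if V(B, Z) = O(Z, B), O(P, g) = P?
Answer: I*√491 ≈ 22.159*I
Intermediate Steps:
V(B, Z) = Z
√(V(7, 33) - 524) = √(33 - 524) = √(-491) = I*√491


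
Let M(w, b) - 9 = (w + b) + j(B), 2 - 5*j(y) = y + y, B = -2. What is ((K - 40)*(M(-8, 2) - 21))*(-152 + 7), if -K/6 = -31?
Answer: 355656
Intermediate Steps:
K = 186 (K = -6*(-31) = 186)
j(y) = ⅖ - 2*y/5 (j(y) = ⅖ - (y + y)/5 = ⅖ - 2*y/5)
M(w, b) = 51/5 + b + w (M(w, b) = 9 + ((w + b) + (⅖ - ⅖*(-2))) = 9 + ((b + w) + (⅖ + ⅘)) = 9 + ((b + w) + 6/5) = 9 + (6/5 + b + w) = 51/5 + b + w)
((K - 40)*(M(-8, 2) - 21))*(-152 + 7) = ((186 - 40)*((51/5 + 2 - 8) - 21))*(-152 + 7) = (146*(21/5 - 21))*(-145) = (146*(-84/5))*(-145) = -12264/5*(-145) = 355656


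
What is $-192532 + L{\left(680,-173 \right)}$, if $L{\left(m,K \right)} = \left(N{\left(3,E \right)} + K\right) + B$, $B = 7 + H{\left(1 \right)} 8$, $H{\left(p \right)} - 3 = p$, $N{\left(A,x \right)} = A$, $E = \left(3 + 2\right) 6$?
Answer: $-192663$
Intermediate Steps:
$E = 30$ ($E = 5 \cdot 6 = 30$)
$H{\left(p \right)} = 3 + p$
$B = 39$ ($B = 7 + \left(3 + 1\right) 8 = 7 + 4 \cdot 8 = 7 + 32 = 39$)
$L{\left(m,K \right)} = 42 + K$ ($L{\left(m,K \right)} = \left(3 + K\right) + 39 = 42 + K$)
$-192532 + L{\left(680,-173 \right)} = -192532 + \left(42 - 173\right) = -192532 - 131 = -192663$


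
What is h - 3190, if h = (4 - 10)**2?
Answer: -3154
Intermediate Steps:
h = 36 (h = (-6)**2 = 36)
h - 3190 = 36 - 3190 = -3154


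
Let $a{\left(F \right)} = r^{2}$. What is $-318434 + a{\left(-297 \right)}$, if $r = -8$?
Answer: $-318370$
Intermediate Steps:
$a{\left(F \right)} = 64$ ($a{\left(F \right)} = \left(-8\right)^{2} = 64$)
$-318434 + a{\left(-297 \right)} = -318434 + 64 = -318370$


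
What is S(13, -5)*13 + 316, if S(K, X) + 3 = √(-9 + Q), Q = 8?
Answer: 277 + 13*I ≈ 277.0 + 13.0*I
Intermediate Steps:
S(K, X) = -3 + I (S(K, X) = -3 + √(-9 + 8) = -3 + √(-1) = -3 + I)
S(13, -5)*13 + 316 = (-3 + I)*13 + 316 = (-39 + 13*I) + 316 = 277 + 13*I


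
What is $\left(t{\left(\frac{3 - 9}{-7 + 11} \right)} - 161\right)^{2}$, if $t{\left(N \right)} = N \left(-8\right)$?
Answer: $22201$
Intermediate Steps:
$t{\left(N \right)} = - 8 N$
$\left(t{\left(\frac{3 - 9}{-7 + 11} \right)} - 161\right)^{2} = \left(- 8 \frac{3 - 9}{-7 + 11} - 161\right)^{2} = \left(- 8 \left(- \frac{6}{4}\right) - 161\right)^{2} = \left(- 8 \left(\left(-6\right) \frac{1}{4}\right) - 161\right)^{2} = \left(\left(-8\right) \left(- \frac{3}{2}\right) - 161\right)^{2} = \left(12 - 161\right)^{2} = \left(-149\right)^{2} = 22201$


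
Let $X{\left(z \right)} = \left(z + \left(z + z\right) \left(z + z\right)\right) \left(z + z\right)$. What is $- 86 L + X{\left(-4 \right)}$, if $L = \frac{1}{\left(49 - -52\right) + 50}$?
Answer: $- \frac{72566}{151} \approx -480.57$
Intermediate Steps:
$X{\left(z \right)} = 2 z \left(z + 4 z^{2}\right)$ ($X{\left(z \right)} = \left(z + 2 z 2 z\right) 2 z = \left(z + 4 z^{2}\right) 2 z = 2 z \left(z + 4 z^{2}\right)$)
$L = \frac{1}{151}$ ($L = \frac{1}{\left(49 + 52\right) + 50} = \frac{1}{101 + 50} = \frac{1}{151} \approx 0.0066225$)
$- 86 L + X{\left(-4 \right)} = \left(-86\right) \frac{1}{151} + \left(-4\right)^{2} \left(2 + 8 \left(-4\right)\right) = - \frac{86}{151} + 16 \left(2 - 32\right) = - \frac{86}{151} + 16 \left(-30\right) = - \frac{86}{151} - 480 = - \frac{72566}{151}$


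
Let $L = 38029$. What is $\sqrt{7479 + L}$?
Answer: $2 \sqrt{11377} \approx 213.33$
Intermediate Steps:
$\sqrt{7479 + L} = \sqrt{7479 + 38029} = \sqrt{45508} = 2 \sqrt{11377}$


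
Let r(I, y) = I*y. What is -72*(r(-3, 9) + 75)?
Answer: -3456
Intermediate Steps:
-72*(r(-3, 9) + 75) = -72*(-3*9 + 75) = -72*(-27 + 75) = -72*48 = -3456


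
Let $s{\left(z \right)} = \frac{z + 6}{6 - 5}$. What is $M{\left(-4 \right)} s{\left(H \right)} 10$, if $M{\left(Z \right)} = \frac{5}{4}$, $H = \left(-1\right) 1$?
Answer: $\frac{125}{2} \approx 62.5$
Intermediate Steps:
$H = -1$
$s{\left(z \right)} = 6 + z$ ($s{\left(z \right)} = \frac{6 + z}{1} = \left(6 + z\right) 1 = 6 + z$)
$M{\left(Z \right)} = \frac{5}{4}$ ($M{\left(Z \right)} = 5 \cdot \frac{1}{4} = \frac{5}{4}$)
$M{\left(-4 \right)} s{\left(H \right)} 10 = \frac{5 \left(6 - 1\right)}{4} \cdot 10 = \frac{5}{4} \cdot 5 \cdot 10 = \frac{25}{4} \cdot 10 = \frac{125}{2}$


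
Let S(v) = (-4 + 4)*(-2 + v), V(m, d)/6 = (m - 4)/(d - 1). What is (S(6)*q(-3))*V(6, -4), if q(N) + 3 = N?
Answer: 0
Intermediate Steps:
q(N) = -3 + N
V(m, d) = 6*(-4 + m)/(-1 + d) (V(m, d) = 6*((m - 4)/(d - 1)) = 6*((-4 + m)/(-1 + d)) = 6*(-4 + m)/(-1 + d))
S(v) = 0 (S(v) = 0*(-2 + v) = 0)
(S(6)*q(-3))*V(6, -4) = (0*(-3 - 3))*(6*(-4 + 6)/(-1 - 4)) = (0*(-6))*(6*2/(-5)) = 0*(6*(-⅕)*2) = 0*(-12/5) = 0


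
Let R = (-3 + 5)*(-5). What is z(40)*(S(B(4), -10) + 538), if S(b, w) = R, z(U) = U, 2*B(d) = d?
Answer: 21120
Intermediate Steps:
B(d) = d/2
R = -10 (R = 2*(-5) = -10)
S(b, w) = -10
z(40)*(S(B(4), -10) + 538) = 40*(-10 + 538) = 40*528 = 21120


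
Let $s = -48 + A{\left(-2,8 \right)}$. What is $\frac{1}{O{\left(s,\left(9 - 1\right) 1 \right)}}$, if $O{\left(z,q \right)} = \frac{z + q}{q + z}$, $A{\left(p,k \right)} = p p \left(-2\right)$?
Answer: $1$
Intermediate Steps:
$A{\left(p,k \right)} = - 2 p^{2}$ ($A{\left(p,k \right)} = p^{2} \left(-2\right) = - 2 p^{2}$)
$s = -56$ ($s = -48 - 2 \left(-2\right)^{2} = -48 - 8 = -56$)
$O{\left(z,q \right)} = 1$ ($O{\left(z,q \right)} = \frac{q + z}{q + z} = 1$)
$\frac{1}{O{\left(s,\left(9 - 1\right) 1 \right)}} = 1^{-1} = 1$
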